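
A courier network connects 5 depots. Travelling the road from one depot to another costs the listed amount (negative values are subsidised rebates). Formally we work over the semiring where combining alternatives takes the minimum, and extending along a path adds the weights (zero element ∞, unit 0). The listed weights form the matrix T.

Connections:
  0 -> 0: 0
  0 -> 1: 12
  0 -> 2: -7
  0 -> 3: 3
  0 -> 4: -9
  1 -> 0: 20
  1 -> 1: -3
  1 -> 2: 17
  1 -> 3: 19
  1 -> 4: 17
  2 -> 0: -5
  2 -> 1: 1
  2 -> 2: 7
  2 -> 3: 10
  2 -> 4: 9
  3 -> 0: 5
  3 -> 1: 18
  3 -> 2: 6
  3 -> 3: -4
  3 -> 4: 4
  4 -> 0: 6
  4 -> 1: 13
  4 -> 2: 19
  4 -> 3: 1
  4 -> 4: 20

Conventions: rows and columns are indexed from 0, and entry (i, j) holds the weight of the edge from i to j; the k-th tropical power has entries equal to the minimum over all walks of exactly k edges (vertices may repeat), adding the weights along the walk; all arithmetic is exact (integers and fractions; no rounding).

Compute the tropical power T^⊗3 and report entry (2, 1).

T^⊗2:
  [-12, -6, -7, -8, -9]
  [12, -6, 13, 15, 11]
  [-5, -2, -12, -2, -14]
  [1, 7, -2, -8, -4]
  [6, 10, -1, -3, -3]
T^⊗3:
  [-12, -9, -19, -12, -21]
  [8, -9, 5, 11, 3]
  [-17, -11, -12, -13, -14]
  [-7, -1, -6, -12, -8]
  [-6, 0, -1, -7, -3]
Key observation: the optimum is the walk 2->0->2->1, with weight (-5) + (-7) + 1 = -11.
Optimal value attained by: walk 2->0->2->1.
Answer: (T^⊗3)[2][1] = -11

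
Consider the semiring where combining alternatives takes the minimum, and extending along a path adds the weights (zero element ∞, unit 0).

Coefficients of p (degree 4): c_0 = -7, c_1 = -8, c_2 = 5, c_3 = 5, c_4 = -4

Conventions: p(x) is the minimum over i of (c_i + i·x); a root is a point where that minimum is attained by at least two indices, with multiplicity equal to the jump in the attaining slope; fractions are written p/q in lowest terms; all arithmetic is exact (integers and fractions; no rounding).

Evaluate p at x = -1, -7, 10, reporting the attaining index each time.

p(-1) = min(-7+0·(-1)=-7, -8+1·(-1)=-9, 5+2·(-1)=3, 5+3·(-1)=2, -4+4·(-1)=-8) = -9 (attained by i=1)
p(-7) = min(-7+0·(-7)=-7, -8+1·(-7)=-15, 5+2·(-7)=-9, 5+3·(-7)=-16, -4+4·(-7)=-32) = -32 (attained by i=4)
p(10) = min(-7+0·10=-7, -8+1·10=2, 5+2·10=25, 5+3·10=35, -4+4·10=36) = -7 (attained by i=0)
Answer: p(-1) = -9; p(-7) = -32; p(10) = -7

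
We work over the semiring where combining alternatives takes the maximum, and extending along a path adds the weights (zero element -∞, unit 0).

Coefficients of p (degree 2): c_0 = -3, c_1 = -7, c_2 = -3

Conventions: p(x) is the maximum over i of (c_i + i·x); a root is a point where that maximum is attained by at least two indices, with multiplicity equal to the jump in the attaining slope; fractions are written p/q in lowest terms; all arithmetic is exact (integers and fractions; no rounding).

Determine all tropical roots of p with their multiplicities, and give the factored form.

hull edge (i=0, c=-3) to (i=2, c=-3): slope 0, span 2
Factored form: p(x) = -3 ⊗ (x ⊕ 0) ⊗ (x ⊕ 0)
Answer: roots = 0 (mult 2)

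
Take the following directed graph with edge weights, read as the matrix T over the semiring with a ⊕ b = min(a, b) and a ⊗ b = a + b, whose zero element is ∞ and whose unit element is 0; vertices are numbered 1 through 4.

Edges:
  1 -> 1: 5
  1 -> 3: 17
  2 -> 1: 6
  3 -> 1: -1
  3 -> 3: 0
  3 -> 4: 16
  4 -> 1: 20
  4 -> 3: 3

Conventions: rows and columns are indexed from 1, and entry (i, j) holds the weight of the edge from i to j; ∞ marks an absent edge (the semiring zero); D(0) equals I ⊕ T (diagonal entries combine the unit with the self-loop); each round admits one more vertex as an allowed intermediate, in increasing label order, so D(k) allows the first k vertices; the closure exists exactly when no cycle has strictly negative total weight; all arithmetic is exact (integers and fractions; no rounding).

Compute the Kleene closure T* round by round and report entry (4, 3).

D(0):
  [0, ∞, 17, ∞]
  [6, 0, ∞, ∞]
  [-1, ∞, 0, 16]
  [20, ∞, 3, 0]
D(1):
  [0, ∞, 17, ∞]
  [6, 0, 23, ∞]
  [-1, ∞, 0, 16]
  [20, ∞, 3, 0]
D(2):
  [0, ∞, 17, ∞]
  [6, 0, 23, ∞]
  [-1, ∞, 0, 16]
  [20, ∞, 3, 0]
D(3):
  [0, ∞, 17, 33]
  [6, 0, 23, 39]
  [-1, ∞, 0, 16]
  [2, ∞, 3, 0]
D(4):
  [0, ∞, 17, 33]
  [6, 0, 23, 39]
  [-1, ∞, 0, 16]
  [2, ∞, 3, 0]
Answer: T*[4][3] = 3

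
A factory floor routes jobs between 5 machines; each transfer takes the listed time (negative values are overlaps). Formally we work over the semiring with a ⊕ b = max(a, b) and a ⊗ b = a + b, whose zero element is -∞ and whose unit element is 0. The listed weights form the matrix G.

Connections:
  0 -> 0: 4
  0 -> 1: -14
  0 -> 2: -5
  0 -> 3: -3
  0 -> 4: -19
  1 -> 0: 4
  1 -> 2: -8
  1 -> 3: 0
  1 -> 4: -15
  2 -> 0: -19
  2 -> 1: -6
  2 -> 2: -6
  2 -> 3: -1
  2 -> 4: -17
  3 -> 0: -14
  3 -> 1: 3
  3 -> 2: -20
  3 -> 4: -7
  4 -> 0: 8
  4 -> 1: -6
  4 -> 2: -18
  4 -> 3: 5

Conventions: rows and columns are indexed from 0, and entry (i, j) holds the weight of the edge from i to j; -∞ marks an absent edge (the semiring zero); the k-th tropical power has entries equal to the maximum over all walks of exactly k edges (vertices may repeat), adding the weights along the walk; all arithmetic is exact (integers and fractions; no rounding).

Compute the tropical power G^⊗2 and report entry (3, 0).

G^⊗2:
  [8, 0, -1, 1, -10]
  [8, 3, -1, 1, -7]
  [-2, 2, -12, -6, -8]
  [7, -13, -5, 3, -12]
  [12, 8, 3, 5, -2]
Key observation: the optimum is the walk 3->1->0, with weight 3 + 4 = 7.
Optimal value attained by: walk 3->1->0.
Answer: (G^⊗2)[3][0] = 7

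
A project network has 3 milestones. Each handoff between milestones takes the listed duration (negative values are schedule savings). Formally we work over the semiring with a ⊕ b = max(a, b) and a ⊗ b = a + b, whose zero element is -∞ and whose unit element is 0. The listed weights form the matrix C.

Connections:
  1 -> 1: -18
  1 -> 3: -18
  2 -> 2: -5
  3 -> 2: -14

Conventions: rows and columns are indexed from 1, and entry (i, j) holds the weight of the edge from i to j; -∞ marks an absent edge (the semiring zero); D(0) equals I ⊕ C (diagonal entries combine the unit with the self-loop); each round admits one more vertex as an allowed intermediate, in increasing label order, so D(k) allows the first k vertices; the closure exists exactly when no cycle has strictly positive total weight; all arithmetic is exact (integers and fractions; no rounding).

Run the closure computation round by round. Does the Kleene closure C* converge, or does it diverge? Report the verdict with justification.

D(0):
  [0, -∞, -18]
  [-∞, 0, -∞]
  [-∞, -14, 0]
D(1):
  [0, -∞, -18]
  [-∞, 0, -∞]
  [-∞, -14, 0]
D(2):
  [0, -∞, -18]
  [-∞, 0, -∞]
  [-∞, -14, 0]
D(3):
  [0, -32, -18]
  [-∞, 0, -∞]
  [-∞, -14, 0]
Key observation: every diagonal entry stays at the unit through all rounds, so no improving cycle exists.
Answer: CONVERGES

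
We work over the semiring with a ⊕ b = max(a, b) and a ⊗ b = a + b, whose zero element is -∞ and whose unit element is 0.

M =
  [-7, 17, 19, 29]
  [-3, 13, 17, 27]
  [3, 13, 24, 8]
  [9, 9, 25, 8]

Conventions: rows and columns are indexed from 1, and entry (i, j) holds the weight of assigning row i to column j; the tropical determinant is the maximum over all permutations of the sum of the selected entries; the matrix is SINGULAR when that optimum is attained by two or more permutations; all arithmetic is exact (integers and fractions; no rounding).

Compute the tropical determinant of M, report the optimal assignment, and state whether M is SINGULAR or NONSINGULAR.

σ = (1, 2, 3, 4): (-7) + 13 + 24 + 8 = 38
σ = (1, 2, 4, 3): (-7) + 13 + 8 + 25 = 39
σ = (1, 3, 2, 4): (-7) + 17 + 13 + 8 = 31
σ = (1, 3, 4, 2): (-7) + 17 + 8 + 9 = 27
σ = (1, 4, 2, 3): (-7) + 27 + 13 + 25 = 58
σ = (1, 4, 3, 2): (-7) + 27 + 24 + 9 = 53
σ = (2, 1, 3, 4): 17 + (-3) + 24 + 8 = 46
σ = (2, 1, 4, 3): 17 + (-3) + 8 + 25 = 47
σ = (2, 3, 1, 4): 17 + 17 + 3 + 8 = 45
σ = (2, 3, 4, 1): 17 + 17 + 8 + 9 = 51
σ = (2, 4, 1, 3): 17 + 27 + 3 + 25 = 72
σ = (2, 4, 3, 1): 17 + 27 + 24 + 9 = 77
σ = (3, 1, 2, 4): 19 + (-3) + 13 + 8 = 37
σ = (3, 1, 4, 2): 19 + (-3) + 8 + 9 = 33
σ = (3, 2, 1, 4): 19 + 13 + 3 + 8 = 43
σ = (3, 2, 4, 1): 19 + 13 + 8 + 9 = 49
σ = (3, 4, 1, 2): 19 + 27 + 3 + 9 = 58
σ = (3, 4, 2, 1): 19 + 27 + 13 + 9 = 68
σ = (4, 1, 2, 3): 29 + (-3) + 13 + 25 = 64
σ = (4, 1, 3, 2): 29 + (-3) + 24 + 9 = 59
σ = (4, 2, 1, 3): 29 + 13 + 3 + 25 = 70
σ = (4, 2, 3, 1): 29 + 13 + 24 + 9 = 75
σ = (4, 3, 1, 2): 29 + 17 + 3 + 9 = 58
σ = (4, 3, 2, 1): 29 + 17 + 13 + 9 = 68
Optimal value attained by: σ = (2, 4, 3, 1).
Answer: det⊕(M) = 77; verdict: NONSINGULAR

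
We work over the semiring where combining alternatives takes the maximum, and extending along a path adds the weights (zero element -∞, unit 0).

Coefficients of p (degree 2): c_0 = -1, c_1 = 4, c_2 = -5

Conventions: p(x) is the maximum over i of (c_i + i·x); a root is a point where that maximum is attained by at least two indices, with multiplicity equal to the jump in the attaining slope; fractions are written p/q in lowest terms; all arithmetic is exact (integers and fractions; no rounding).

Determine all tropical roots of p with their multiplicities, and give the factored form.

hull edge (i=0, c=-1) to (i=1, c=4): slope 5, span 1
hull edge (i=1, c=4) to (i=2, c=-5): slope -9, span 1
Factored form: p(x) = -5 ⊗ (x ⊕ (-5)) ⊗ (x ⊕ 9)
Answer: roots = -5 (mult 1), 9 (mult 1)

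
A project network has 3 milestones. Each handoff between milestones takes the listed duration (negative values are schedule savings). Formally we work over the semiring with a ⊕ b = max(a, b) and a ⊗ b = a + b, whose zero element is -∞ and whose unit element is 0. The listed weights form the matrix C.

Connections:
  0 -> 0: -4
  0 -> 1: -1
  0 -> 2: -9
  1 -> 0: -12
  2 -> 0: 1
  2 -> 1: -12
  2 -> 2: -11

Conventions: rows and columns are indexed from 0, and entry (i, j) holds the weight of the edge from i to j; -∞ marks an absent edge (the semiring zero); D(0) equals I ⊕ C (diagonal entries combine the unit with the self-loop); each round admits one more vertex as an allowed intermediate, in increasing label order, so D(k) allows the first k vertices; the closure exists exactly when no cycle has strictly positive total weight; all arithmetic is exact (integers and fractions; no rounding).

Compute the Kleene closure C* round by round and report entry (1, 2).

D(0):
  [0, -1, -9]
  [-12, 0, -∞]
  [1, -12, 0]
D(1):
  [0, -1, -9]
  [-12, 0, -21]
  [1, 0, 0]
D(2):
  [0, -1, -9]
  [-12, 0, -21]
  [1, 0, 0]
D(3):
  [0, -1, -9]
  [-12, 0, -21]
  [1, 0, 0]
Answer: C*[1][2] = -21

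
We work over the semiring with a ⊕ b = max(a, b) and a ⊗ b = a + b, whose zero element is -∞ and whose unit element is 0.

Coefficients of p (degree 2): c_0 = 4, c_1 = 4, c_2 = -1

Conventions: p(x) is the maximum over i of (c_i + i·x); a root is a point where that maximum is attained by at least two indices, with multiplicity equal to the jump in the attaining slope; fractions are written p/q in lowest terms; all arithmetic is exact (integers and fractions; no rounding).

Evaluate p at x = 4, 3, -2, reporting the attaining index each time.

p(4) = max(4+0·4=4, 4+1·4=8, -1+2·4=7) = 8 (attained by i=1)
p(3) = max(4+0·3=4, 4+1·3=7, -1+2·3=5) = 7 (attained by i=1)
p(-2) = max(4+0·(-2)=4, 4+1·(-2)=2, -1+2·(-2)=-5) = 4 (attained by i=0)
Answer: p(4) = 8; p(3) = 7; p(-2) = 4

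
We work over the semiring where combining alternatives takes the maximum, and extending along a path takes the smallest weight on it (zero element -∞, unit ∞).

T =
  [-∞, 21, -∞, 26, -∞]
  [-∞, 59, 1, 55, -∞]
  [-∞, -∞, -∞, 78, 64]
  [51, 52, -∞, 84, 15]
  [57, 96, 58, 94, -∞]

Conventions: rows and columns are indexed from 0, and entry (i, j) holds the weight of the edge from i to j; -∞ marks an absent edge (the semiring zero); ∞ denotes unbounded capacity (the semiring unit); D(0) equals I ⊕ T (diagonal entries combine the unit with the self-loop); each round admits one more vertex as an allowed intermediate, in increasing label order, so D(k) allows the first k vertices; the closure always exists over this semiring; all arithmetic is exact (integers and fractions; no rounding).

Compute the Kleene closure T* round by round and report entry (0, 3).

D(0):
  [∞, 21, -∞, 26, -∞]
  [-∞, ∞, 1, 55, -∞]
  [-∞, -∞, ∞, 78, 64]
  [51, 52, -∞, ∞, 15]
  [57, 96, 58, 94, ∞]
D(1):
  [∞, 21, -∞, 26, -∞]
  [-∞, ∞, 1, 55, -∞]
  [-∞, -∞, ∞, 78, 64]
  [51, 52, -∞, ∞, 15]
  [57, 96, 58, 94, ∞]
D(2):
  [∞, 21, 1, 26, -∞]
  [-∞, ∞, 1, 55, -∞]
  [-∞, -∞, ∞, 78, 64]
  [51, 52, 1, ∞, 15]
  [57, 96, 58, 94, ∞]
D(3):
  [∞, 21, 1, 26, 1]
  [-∞, ∞, 1, 55, 1]
  [-∞, -∞, ∞, 78, 64]
  [51, 52, 1, ∞, 15]
  [57, 96, 58, 94, ∞]
D(4):
  [∞, 26, 1, 26, 15]
  [51, ∞, 1, 55, 15]
  [51, 52, ∞, 78, 64]
  [51, 52, 1, ∞, 15]
  [57, 96, 58, 94, ∞]
D(5):
  [∞, 26, 15, 26, 15]
  [51, ∞, 15, 55, 15]
  [57, 64, ∞, 78, 64]
  [51, 52, 15, ∞, 15]
  [57, 96, 58, 94, ∞]
Answer: T*[0][3] = 26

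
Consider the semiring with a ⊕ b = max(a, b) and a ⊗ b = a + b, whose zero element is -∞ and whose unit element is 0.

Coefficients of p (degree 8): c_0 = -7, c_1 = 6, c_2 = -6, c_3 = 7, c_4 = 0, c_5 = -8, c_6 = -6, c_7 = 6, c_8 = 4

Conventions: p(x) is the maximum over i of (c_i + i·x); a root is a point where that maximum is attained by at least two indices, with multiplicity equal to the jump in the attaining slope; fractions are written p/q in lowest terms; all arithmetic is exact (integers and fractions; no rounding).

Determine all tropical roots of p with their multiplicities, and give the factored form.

hull edge (i=0, c=-7) to (i=1, c=6): slope 13, span 1
hull edge (i=1, c=6) to (i=3, c=7): slope 1/2, span 2
hull edge (i=3, c=7) to (i=7, c=6): slope -1/4, span 4
hull edge (i=7, c=6) to (i=8, c=4): slope -2, span 1
Factored form: p(x) = 4 ⊗ (x ⊕ (-13)) ⊗ (x ⊕ (-1/2)) ⊗ (x ⊕ (-1/2)) ⊗ (x ⊕ 1/4) ⊗ (x ⊕ 1/4) ⊗ (x ⊕ 1/4) ⊗ (x ⊕ 1/4) ⊗ (x ⊕ 2)
Answer: roots = -13 (mult 1), -1/2 (mult 2), 1/4 (mult 4), 2 (mult 1)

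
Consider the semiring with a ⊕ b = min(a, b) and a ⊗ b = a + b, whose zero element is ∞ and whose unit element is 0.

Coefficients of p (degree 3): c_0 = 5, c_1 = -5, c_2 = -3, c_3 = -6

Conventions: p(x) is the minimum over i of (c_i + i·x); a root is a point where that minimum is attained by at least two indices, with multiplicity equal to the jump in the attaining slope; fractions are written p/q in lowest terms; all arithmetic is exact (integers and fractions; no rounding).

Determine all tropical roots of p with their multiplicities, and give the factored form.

hull edge (i=0, c=5) to (i=1, c=-5): slope -10, span 1
hull edge (i=1, c=-5) to (i=3, c=-6): slope -1/2, span 2
Factored form: p(x) = -6 ⊗ (x ⊕ 1/2) ⊗ (x ⊕ 1/2) ⊗ (x ⊕ 10)
Answer: roots = 1/2 (mult 2), 10 (mult 1)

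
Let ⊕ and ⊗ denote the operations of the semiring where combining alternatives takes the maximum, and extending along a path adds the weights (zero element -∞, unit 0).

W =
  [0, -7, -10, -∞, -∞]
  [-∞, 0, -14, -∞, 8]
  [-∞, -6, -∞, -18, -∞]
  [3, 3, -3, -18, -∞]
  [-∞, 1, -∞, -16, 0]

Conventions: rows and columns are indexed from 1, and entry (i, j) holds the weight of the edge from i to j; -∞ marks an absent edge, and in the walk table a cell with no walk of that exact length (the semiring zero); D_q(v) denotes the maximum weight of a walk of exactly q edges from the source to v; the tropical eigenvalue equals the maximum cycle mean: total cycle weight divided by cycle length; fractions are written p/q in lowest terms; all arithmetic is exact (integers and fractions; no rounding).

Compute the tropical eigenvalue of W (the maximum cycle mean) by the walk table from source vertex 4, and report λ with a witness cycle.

q=0: [-∞, -∞, -∞, 0, -∞]
q=1: [3, 3, -3, -18, -∞]
q=2: [3, 3, -7, -21, 11]
q=3: [3, 12, -7, -5, 11]
q=4: [3, 12, -2, -5, 20]
q=5: [3, 21, -2, 4, 20]
Optimal cycle mean attained by: cycle 2->5->2, total 8 + 1, length 2.
Answer: λ = 9/2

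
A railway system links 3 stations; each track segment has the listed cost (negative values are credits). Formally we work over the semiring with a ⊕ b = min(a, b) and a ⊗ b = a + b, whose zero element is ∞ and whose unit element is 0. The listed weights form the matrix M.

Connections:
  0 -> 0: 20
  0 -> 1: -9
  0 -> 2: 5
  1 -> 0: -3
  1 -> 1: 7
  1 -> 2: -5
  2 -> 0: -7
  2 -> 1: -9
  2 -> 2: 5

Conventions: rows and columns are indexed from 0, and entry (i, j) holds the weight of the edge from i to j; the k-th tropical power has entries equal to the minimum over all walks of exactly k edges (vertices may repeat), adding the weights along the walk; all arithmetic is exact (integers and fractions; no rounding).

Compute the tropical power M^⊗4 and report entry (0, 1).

M^⊗2:
  [-12, -4, -14]
  [-12, -14, 0]
  [-12, -16, -14]
M^⊗3:
  [-21, -23, -9]
  [-17, -21, -19]
  [-21, -23, -21]
M^⊗4:
  [-26, -30, -28]
  [-26, -28, -26]
  [-28, -30, -28]
Key observation: the optimum is the walk 0->1->2->0->1, with weight (-9) + (-5) + (-7) + (-9) = -30.
Optimal value attained by: walk 0->1->2->0->1.
Answer: (M^⊗4)[0][1] = -30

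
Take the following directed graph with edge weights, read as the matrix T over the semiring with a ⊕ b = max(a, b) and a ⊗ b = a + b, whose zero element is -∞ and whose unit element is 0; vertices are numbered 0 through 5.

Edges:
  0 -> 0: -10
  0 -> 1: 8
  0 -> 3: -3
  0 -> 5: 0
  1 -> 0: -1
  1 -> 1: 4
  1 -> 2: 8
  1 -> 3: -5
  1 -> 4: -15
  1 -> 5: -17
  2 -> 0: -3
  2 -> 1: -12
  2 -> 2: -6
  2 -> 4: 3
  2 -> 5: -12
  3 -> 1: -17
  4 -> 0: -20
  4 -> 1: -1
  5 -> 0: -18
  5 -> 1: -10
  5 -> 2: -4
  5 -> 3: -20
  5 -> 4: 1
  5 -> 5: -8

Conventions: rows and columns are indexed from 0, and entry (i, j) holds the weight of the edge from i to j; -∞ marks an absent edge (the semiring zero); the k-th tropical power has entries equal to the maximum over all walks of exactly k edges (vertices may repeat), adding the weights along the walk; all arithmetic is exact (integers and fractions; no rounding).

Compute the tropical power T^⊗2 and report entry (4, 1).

T^⊗2:
  [7, 12, 16, 3, 1, -8]
  [5, 8, 12, -1, 11, -1]
  [-9, 5, -4, -6, -3, -3]
  [-18, -13, -9, -22, -32, -34]
  [-2, 3, 7, -6, -16, -18]
  [-7, 0, -2, -15, -1, -16]
Key observation: the optimum is the walk 4->1->1, with weight (-1) + 4 = 3.
Optimal value attained by: walk 4->1->1.
Answer: (T^⊗2)[4][1] = 3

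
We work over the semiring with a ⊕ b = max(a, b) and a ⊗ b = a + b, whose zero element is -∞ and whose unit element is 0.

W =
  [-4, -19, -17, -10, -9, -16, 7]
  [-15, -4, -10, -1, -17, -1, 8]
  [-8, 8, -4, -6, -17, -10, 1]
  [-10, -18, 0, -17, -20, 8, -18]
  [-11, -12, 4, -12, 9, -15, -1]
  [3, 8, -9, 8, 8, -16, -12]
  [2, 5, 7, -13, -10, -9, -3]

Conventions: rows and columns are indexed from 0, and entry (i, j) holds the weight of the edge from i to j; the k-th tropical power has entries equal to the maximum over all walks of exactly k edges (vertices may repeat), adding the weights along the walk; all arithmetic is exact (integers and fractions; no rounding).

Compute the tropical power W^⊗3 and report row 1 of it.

W^⊗2:
  [9, 12, 14, -6, 0, -2, 4]
  [10, 13, 15, 7, 7, 7, 5]
  [3, 6, 8, 7, -2, 7, 16]
  [11, 16, -1, 16, 16, -8, 1]
  [1, 12, 13, -2, 18, -4, 8]
  [-1, 4, 12, 7, 17, 16, 16]
  [-1, 15, 4, 4, -1, 4, 13]
W^⊗3:
  [6, 22, 11, 11, 9, 11, 20]
  [10, 23, 12, 15, 16, 15, 21]
  [18, 21, 23, 15, 15, 15, 14]
  [7, 12, 20, 15, 25, 24, 24]
  [10, 21, 22, 11, 27, 11, 20]
  [19, 24, 23, 24, 26, 15, 16]
  [15, 18, 20, 14, 12, 14, 23]
Answer: row 1 of W^⊗3 = [10, 23, 12, 15, 16, 15, 21]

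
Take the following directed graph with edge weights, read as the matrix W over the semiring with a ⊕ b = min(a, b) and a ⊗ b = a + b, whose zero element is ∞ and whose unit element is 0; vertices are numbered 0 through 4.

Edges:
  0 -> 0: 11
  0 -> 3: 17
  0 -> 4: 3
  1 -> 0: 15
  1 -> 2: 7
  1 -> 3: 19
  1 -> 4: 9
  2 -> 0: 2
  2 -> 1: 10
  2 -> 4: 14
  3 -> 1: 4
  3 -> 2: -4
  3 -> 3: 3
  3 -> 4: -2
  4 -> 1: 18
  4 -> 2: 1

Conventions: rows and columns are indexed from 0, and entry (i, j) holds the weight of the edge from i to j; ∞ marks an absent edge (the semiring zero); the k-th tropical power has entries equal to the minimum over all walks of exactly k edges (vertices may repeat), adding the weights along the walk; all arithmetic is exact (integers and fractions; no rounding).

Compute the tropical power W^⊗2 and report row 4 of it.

W^⊗2:
  [22, 21, 4, 20, 14]
  [9, 17, 10, 22, 17]
  [13, 32, 15, 19, 5]
  [-2, 6, -1, 6, 1]
  [3, 11, 25, 37, 15]
Answer: row 4 of W^⊗2 = [3, 11, 25, 37, 15]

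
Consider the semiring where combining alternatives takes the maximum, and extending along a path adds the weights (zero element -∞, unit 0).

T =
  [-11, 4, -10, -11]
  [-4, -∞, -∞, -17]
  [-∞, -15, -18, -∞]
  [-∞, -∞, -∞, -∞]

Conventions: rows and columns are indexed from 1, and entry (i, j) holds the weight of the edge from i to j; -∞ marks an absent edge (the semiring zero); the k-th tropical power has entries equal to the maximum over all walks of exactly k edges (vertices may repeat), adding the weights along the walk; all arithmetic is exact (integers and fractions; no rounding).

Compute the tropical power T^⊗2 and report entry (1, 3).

T^⊗2:
  [0, -7, -21, -13]
  [-15, 0, -14, -15]
  [-19, -33, -36, -32]
  [-∞, -∞, -∞, -∞]
Key observation: the optimum is the walk 1->1->3, with weight (-11) + (-10) = -21.
Optimal value attained by: walk 1->1->3.
Answer: (T^⊗2)[1][3] = -21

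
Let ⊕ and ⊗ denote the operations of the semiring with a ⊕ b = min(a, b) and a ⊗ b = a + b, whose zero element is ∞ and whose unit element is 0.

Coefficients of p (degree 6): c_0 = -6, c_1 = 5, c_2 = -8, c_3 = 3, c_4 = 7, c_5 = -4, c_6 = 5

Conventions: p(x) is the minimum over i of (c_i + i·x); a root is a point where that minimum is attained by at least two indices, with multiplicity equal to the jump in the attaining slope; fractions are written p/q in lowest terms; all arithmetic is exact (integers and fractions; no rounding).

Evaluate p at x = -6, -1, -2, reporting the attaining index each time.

p(-6) = min(-6+0·(-6)=-6, 5+1·(-6)=-1, -8+2·(-6)=-20, 3+3·(-6)=-15, 7+4·(-6)=-17, -4+5·(-6)=-34, 5+6·(-6)=-31) = -34 (attained by i=5)
p(-1) = min(-6+0·(-1)=-6, 5+1·(-1)=4, -8+2·(-1)=-10, 3+3·(-1)=0, 7+4·(-1)=3, -4+5·(-1)=-9, 5+6·(-1)=-1) = -10 (attained by i=2)
p(-2) = min(-6+0·(-2)=-6, 5+1·(-2)=3, -8+2·(-2)=-12, 3+3·(-2)=-3, 7+4·(-2)=-1, -4+5·(-2)=-14, 5+6·(-2)=-7) = -14 (attained by i=5)
Answer: p(-6) = -34; p(-1) = -10; p(-2) = -14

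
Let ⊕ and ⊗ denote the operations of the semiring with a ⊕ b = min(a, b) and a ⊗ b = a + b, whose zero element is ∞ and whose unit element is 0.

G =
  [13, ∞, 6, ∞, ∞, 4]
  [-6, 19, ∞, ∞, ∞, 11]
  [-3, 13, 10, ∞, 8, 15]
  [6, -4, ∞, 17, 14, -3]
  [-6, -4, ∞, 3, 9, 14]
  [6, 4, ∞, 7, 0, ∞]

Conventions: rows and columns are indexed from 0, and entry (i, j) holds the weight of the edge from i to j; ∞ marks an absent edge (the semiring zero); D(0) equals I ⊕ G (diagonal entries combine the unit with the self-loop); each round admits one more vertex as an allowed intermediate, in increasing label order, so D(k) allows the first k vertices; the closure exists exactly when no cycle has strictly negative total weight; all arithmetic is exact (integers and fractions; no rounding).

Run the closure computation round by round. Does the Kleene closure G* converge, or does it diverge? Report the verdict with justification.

D(0):
  [0, ∞, 6, ∞, ∞, 4]
  [-6, 0, ∞, ∞, ∞, 11]
  [-3, 13, 0, ∞, 8, 15]
  [6, -4, ∞, 0, 14, -3]
  [-6, -4, ∞, 3, 0, 14]
  [6, 4, ∞, 7, 0, 0]
D(1):
  [0, ∞, 6, ∞, ∞, 4]
  [-6, 0, 0, ∞, ∞, -2]
  [-3, 13, 0, ∞, 8, 1]
  [6, -4, 12, 0, 14, -3]
  [-6, -4, 0, 3, 0, -2]
  [6, 4, 12, 7, 0, 0]
D(2):
  [0, ∞, 6, ∞, ∞, 4]
  [-6, 0, 0, ∞, ∞, -2]
  [-3, 13, 0, ∞, 8, 1]
  [-10, -4, -4, 0, 14, -6]
  [-10, -4, -4, 3, 0, -6]
  [-2, 4, 4, 7, 0, 0]
D(3):
  [0, 19, 6, ∞, 14, 4]
  [-6, 0, 0, ∞, 8, -2]
  [-3, 13, 0, ∞, 8, 1]
  [-10, -4, -4, 0, 4, -6]
  [-10, -4, -4, 3, 0, -6]
  [-2, 4, 4, 7, 0, 0]
D(4):
  [0, 19, 6, ∞, 14, 4]
  [-6, 0, 0, ∞, 8, -2]
  [-3, 13, 0, ∞, 8, 1]
  [-10, -4, -4, 0, 4, -6]
  [-10, -4, -4, 3, 0, -6]
  [-3, 3, 3, 7, 0, 0]
Detection: at round 5, diagonal entry (5, 5) turns strictly negative.
Key observation: the cycle 5->4->0->5 has total weight 0 + (-6) + 4, which is strictly negative.
Answer: DIVERGES — negative cycle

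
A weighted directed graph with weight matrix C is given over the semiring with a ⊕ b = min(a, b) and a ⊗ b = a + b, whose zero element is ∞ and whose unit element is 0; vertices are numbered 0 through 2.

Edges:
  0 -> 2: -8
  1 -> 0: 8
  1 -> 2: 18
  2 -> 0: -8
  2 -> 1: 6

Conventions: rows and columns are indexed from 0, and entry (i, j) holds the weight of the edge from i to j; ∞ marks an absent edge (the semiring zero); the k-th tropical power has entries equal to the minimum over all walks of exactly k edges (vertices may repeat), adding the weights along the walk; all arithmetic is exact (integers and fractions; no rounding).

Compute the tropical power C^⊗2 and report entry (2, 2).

C^⊗2:
  [-16, -2, ∞]
  [10, 24, 0]
  [14, ∞, -16]
Key observation: the optimum is the walk 2->0->2, with weight (-8) + (-8) = -16.
Optimal value attained by: walk 2->0->2.
Answer: (C^⊗2)[2][2] = -16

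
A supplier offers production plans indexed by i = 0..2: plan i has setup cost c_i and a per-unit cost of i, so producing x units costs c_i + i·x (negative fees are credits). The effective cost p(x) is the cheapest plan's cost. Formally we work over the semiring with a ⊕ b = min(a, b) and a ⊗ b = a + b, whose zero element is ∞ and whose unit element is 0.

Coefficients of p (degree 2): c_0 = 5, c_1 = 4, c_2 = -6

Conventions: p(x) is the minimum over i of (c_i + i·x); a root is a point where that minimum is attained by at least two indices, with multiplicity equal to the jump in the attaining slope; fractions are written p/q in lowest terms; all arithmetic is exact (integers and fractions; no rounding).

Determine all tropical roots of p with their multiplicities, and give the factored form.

hull edge (i=0, c=5) to (i=2, c=-6): slope -11/2, span 2
Factored form: p(x) = -6 ⊗ (x ⊕ 11/2) ⊗ (x ⊕ 11/2)
Answer: roots = 11/2 (mult 2)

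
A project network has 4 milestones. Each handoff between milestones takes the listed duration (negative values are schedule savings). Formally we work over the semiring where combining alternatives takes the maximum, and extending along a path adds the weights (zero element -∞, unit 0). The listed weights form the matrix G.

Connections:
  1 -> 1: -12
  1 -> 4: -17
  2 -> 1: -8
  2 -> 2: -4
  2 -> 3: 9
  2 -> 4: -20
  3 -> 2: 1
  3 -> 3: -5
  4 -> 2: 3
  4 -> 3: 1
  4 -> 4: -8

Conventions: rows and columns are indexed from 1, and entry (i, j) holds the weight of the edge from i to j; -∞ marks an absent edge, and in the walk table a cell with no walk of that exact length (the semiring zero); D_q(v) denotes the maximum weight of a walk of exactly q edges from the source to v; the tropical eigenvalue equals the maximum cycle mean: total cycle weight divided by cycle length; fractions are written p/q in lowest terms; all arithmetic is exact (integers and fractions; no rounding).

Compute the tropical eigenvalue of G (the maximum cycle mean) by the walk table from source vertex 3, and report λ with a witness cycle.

q=0: [-∞, -∞, 0, -∞]
q=1: [-∞, 1, -5, -∞]
q=2: [-7, -3, 10, -19]
q=3: [-11, 11, 6, -23]
q=4: [3, 7, 20, -9]
Optimal cycle mean attained by: cycle 2->3->2, total 9 + 1, length 2.
Answer: λ = 5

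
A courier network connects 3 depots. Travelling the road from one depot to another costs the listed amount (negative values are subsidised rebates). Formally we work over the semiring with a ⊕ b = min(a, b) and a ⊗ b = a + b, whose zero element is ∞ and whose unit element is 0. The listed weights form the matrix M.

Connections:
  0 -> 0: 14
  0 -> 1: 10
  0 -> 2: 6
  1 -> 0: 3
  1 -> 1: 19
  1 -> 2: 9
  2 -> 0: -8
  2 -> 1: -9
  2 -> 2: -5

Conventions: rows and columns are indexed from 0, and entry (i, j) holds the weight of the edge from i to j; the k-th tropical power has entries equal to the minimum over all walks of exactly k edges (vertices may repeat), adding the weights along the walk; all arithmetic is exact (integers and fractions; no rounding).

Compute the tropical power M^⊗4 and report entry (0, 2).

M^⊗2:
  [-2, -3, 1]
  [1, 0, 4]
  [-13, -14, -10]
M^⊗3:
  [-7, -8, -4]
  [-4, -5, -1]
  [-18, -19, -15]
M^⊗4:
  [-12, -13, -9]
  [-9, -10, -6]
  [-23, -24, -20]
Key observation: the optimum is the walk 0->2->2->2->2, with weight 6 + (-5) + (-5) + (-5) = -9.
Optimal value attained by: walk 0->2->2->2->2.
Answer: (M^⊗4)[0][2] = -9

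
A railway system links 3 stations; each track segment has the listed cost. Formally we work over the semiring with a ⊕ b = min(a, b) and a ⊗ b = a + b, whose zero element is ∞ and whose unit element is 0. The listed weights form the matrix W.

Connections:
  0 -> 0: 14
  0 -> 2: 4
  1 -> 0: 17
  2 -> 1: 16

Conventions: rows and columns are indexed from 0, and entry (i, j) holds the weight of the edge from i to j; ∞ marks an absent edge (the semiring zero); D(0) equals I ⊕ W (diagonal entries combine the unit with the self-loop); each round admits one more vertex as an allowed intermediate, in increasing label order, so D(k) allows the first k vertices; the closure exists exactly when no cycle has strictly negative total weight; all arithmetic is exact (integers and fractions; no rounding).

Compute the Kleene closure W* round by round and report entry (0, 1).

D(0):
  [0, ∞, 4]
  [17, 0, ∞]
  [∞, 16, 0]
D(1):
  [0, ∞, 4]
  [17, 0, 21]
  [∞, 16, 0]
D(2):
  [0, ∞, 4]
  [17, 0, 21]
  [33, 16, 0]
D(3):
  [0, 20, 4]
  [17, 0, 21]
  [33, 16, 0]
Answer: W*[0][1] = 20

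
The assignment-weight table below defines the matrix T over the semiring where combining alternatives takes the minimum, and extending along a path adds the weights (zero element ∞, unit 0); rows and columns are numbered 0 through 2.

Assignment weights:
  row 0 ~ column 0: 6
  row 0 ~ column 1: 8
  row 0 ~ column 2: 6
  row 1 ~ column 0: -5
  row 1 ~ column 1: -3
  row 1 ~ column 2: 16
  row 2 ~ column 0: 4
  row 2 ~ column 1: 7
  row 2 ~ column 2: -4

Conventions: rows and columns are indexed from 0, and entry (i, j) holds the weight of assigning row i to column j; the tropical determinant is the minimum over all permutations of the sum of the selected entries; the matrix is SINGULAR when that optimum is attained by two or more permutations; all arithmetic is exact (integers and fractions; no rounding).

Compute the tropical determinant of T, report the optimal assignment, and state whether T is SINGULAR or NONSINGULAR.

σ = (0, 1, 2): 6 + (-3) + (-4) = -1
σ = (0, 2, 1): 6 + 16 + 7 = 29
σ = (1, 0, 2): 8 + (-5) + (-4) = -1
σ = (1, 2, 0): 8 + 16 + 4 = 28
σ = (2, 0, 1): 6 + (-5) + 7 = 8
σ = (2, 1, 0): 6 + (-3) + 4 = 7
Optimal value attained by: σ = (0, 1, 2).
Answer: det⊕(T) = -1; verdict: SINGULAR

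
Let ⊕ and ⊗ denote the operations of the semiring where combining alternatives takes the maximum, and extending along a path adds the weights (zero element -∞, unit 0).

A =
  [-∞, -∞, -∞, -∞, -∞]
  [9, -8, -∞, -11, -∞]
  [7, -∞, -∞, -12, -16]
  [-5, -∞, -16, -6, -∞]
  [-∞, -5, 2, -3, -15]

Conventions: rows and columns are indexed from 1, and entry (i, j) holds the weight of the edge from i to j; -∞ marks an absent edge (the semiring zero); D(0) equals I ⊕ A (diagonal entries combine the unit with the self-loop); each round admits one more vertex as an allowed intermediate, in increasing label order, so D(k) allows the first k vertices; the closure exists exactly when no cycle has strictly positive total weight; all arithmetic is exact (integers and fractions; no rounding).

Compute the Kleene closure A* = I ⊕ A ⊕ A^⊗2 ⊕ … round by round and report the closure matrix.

D(0):
  [0, -∞, -∞, -∞, -∞]
  [9, 0, -∞, -11, -∞]
  [7, -∞, 0, -12, -16]
  [-5, -∞, -16, 0, -∞]
  [-∞, -5, 2, -3, 0]
D(1):
  [0, -∞, -∞, -∞, -∞]
  [9, 0, -∞, -11, -∞]
  [7, -∞, 0, -12, -16]
  [-5, -∞, -16, 0, -∞]
  [-∞, -5, 2, -3, 0]
D(2):
  [0, -∞, -∞, -∞, -∞]
  [9, 0, -∞, -11, -∞]
  [7, -∞, 0, -12, -16]
  [-5, -∞, -16, 0, -∞]
  [4, -5, 2, -3, 0]
D(3):
  [0, -∞, -∞, -∞, -∞]
  [9, 0, -∞, -11, -∞]
  [7, -∞, 0, -12, -16]
  [-5, -∞, -16, 0, -32]
  [9, -5, 2, -3, 0]
D(4):
  [0, -∞, -∞, -∞, -∞]
  [9, 0, -27, -11, -43]
  [7, -∞, 0, -12, -16]
  [-5, -∞, -16, 0, -32]
  [9, -5, 2, -3, 0]
D(5):
  [0, -∞, -∞, -∞, -∞]
  [9, 0, -27, -11, -43]
  [7, -21, 0, -12, -16]
  [-5, -37, -16, 0, -32]
  [9, -5, 2, -3, 0]
Answer: A* = [[0, -∞, -∞, -∞, -∞], [9, 0, -27, -11, -43], [7, -21, 0, -12, -16], [-5, -37, -16, 0, -32], [9, -5, 2, -3, 0]]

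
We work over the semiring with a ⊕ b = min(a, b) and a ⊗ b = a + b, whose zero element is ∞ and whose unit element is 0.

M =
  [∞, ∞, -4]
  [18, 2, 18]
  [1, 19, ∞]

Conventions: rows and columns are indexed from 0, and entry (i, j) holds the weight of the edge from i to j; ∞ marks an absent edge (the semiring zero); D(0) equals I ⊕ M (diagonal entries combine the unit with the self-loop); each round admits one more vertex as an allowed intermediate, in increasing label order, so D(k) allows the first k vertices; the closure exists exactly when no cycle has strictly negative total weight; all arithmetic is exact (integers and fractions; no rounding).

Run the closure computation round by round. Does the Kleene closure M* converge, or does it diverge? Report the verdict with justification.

D(0):
  [0, ∞, -4]
  [18, 0, 18]
  [1, 19, 0]
Detection: at round 1, diagonal entry (2, 2) turns strictly negative.
Key observation: the cycle 2->0->2 has total weight 1 + (-4), which is strictly negative.
Answer: DIVERGES — negative cycle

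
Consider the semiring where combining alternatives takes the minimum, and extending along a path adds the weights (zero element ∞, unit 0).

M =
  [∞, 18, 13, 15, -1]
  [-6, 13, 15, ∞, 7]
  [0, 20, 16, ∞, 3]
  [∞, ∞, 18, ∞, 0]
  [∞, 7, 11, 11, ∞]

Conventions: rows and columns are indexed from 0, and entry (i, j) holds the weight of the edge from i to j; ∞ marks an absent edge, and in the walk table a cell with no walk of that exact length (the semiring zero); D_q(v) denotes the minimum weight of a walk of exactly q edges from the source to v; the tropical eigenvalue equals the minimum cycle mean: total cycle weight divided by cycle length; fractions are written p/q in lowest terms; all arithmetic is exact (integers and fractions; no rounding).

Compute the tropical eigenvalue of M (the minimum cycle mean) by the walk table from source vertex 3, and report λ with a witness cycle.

q=0: [∞, ∞, ∞, 0, ∞]
q=1: [∞, ∞, 18, ∞, 0]
q=2: [18, 7, 11, 11, 21]
q=3: [1, 20, 22, 32, 11]
q=4: [14, 18, 14, 16, 0]
q=5: [12, 7, 11, 11, 13]
Optimal cycle mean attained by: cycle 0->4->1->0, total (-1) + 7 + (-6), length 3.
Answer: λ = 0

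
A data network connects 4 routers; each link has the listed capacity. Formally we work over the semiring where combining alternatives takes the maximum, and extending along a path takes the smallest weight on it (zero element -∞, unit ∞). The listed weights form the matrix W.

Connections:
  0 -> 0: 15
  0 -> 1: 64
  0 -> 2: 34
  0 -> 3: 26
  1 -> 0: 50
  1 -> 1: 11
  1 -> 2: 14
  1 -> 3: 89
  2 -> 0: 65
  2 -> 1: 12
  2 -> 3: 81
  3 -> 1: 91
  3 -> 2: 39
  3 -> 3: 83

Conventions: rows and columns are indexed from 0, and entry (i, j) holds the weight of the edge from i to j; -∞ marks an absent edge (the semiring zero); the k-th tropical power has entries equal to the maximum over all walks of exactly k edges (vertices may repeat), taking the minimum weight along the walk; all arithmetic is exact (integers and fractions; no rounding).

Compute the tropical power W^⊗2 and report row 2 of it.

W^⊗2:
  [50, 26, 26, 64]
  [15, 89, 39, 83]
  [15, 81, 39, 81]
  [50, 83, 39, 89]
Answer: row 2 of W^⊗2 = [15, 81, 39, 81]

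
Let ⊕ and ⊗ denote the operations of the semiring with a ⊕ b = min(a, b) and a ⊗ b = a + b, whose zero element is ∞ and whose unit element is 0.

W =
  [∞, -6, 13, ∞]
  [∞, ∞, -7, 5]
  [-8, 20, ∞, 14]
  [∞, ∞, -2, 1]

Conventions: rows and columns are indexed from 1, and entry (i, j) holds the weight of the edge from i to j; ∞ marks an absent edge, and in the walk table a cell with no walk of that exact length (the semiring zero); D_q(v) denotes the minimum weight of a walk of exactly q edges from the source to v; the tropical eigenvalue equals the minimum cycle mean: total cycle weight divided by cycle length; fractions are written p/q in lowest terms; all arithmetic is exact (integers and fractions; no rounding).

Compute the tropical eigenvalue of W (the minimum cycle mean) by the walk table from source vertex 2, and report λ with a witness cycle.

q=0: [∞, 0, ∞, ∞]
q=1: [∞, ∞, -7, 5]
q=2: [-15, 13, 3, 6]
q=3: [-5, -21, -2, 7]
q=4: [-10, -11, -28, -16]
Optimal cycle mean attained by: cycle 1->2->3->1, total (-6) + (-7) + (-8), length 3.
Answer: λ = -7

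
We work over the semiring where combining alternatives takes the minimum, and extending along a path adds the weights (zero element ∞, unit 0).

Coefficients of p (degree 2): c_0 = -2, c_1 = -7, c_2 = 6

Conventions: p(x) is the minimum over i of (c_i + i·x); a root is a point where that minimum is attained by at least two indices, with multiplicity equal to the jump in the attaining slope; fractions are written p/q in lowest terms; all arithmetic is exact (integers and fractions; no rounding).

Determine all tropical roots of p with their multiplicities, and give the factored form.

hull edge (i=0, c=-2) to (i=1, c=-7): slope -5, span 1
hull edge (i=1, c=-7) to (i=2, c=6): slope 13, span 1
Factored form: p(x) = 6 ⊗ (x ⊕ (-13)) ⊗ (x ⊕ 5)
Answer: roots = -13 (mult 1), 5 (mult 1)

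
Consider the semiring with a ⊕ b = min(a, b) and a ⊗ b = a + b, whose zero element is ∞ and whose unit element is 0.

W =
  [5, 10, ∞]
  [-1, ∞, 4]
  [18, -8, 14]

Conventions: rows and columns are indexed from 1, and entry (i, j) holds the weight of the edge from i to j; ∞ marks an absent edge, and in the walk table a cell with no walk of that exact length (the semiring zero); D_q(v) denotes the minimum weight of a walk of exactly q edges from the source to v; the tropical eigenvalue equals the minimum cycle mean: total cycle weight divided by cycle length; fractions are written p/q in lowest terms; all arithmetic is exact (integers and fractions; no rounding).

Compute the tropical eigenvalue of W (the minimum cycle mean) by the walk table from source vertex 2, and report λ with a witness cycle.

q=0: [∞, 0, ∞]
q=1: [-1, ∞, 4]
q=2: [4, -4, 18]
q=3: [-5, 10, 0]
Optimal cycle mean attained by: cycle 2->3->2, total 4 + (-8), length 2.
Answer: λ = -2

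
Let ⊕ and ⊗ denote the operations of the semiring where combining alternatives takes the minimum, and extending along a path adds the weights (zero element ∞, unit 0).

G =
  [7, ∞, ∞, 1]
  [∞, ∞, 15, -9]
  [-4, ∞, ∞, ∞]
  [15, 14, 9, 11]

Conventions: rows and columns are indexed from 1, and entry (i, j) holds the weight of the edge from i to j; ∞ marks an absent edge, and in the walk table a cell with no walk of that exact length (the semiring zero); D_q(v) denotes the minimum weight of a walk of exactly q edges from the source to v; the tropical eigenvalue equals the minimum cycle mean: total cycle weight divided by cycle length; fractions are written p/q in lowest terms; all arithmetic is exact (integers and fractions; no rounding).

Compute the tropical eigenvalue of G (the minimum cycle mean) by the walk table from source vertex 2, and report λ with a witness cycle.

q=0: [∞, 0, ∞, ∞]
q=1: [∞, ∞, 15, -9]
q=2: [6, 5, 0, 2]
q=3: [-4, 16, 11, -4]
q=4: [3, 10, 5, -3]
Optimal cycle mean attained by: cycle 1->4->3->1, total 1 + 9 + (-4), length 3.
Answer: λ = 2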